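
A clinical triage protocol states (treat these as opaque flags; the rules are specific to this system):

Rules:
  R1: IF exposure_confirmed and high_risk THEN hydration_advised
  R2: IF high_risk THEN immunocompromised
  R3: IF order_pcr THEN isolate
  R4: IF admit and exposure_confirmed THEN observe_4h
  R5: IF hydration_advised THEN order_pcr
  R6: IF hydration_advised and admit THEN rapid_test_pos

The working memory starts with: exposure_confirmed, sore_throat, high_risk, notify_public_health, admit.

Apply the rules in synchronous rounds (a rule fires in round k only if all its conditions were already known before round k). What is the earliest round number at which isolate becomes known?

3

[1] R1 [IF exposure_confirmed and high_risk THEN hydration_advised]; R2 [IF high_risk THEN immunocompromised]; R4 [IF admit and exposure_confirmed THEN observe_4h]. ⇒ new: hydration_advised, immunocompromised, observe_4h.
[2] R5 [IF hydration_advised THEN order_pcr]; R6 [IF hydration_advised and admit THEN rapid_test_pos]. ⇒ new: order_pcr, rapid_test_pos.
[3] R3 [IF order_pcr THEN isolate]. ⇒ new: isolate.
isolate first appears in round 3.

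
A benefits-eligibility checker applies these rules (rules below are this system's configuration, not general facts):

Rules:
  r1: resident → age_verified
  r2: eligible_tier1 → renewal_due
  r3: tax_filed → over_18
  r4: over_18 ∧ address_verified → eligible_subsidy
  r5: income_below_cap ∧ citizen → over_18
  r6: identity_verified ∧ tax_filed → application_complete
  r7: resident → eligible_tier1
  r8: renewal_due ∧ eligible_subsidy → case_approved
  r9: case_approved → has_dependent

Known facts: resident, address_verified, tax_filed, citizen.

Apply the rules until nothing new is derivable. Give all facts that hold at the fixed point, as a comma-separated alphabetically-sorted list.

Round 1 fires r1, r3, r7, giving age_verified, over_18, eligible_tier1.
Round 2 fires r2, r4, giving renewal_due, eligible_subsidy.
Round 3 fires r8, giving case_approved.
Round 4 fires r9, giving has_dependent.

address_verified, age_verified, case_approved, citizen, eligible_subsidy, eligible_tier1, has_dependent, over_18, renewal_due, resident, tax_filed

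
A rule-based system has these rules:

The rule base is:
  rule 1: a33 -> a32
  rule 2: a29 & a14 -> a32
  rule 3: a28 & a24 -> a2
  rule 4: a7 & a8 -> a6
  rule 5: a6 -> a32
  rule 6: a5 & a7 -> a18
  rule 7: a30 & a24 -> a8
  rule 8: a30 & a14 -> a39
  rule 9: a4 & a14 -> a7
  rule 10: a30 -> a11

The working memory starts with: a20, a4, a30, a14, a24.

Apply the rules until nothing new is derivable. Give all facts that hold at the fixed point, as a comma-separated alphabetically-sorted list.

[1] rule 7 [a30 & a24 -> a8]; rule 8 [a30 & a14 -> a39]; rule 9 [a4 & a14 -> a7]; rule 10 [a30 -> a11]. ⇒ new: a8, a39, a7, a11.
[2] rule 4 [a7 & a8 -> a6]. ⇒ new: a6.
[3] rule 5 [a6 -> a32]. ⇒ new: a32.

a11, a14, a20, a24, a30, a32, a39, a4, a6, a7, a8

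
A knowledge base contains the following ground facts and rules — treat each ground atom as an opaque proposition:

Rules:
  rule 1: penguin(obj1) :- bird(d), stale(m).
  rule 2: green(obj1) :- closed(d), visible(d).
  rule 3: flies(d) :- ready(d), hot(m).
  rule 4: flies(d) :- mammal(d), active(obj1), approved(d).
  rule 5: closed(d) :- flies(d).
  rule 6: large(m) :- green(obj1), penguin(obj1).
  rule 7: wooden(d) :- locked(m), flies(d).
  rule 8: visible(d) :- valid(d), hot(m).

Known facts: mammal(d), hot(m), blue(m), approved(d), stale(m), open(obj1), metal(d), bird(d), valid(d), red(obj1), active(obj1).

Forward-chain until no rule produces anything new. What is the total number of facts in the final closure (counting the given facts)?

Round 1: rule 1 [penguin(obj1) :- bird(d), stale(m).]; rule 4 [flies(d) :- mammal(d), active(obj1), approved(d).]; rule 8 [visible(d) :- valid(d), hot(m).]. New: penguin(obj1), flies(d), visible(d).
Round 2: rule 5 [closed(d) :- flies(d).]. New: closed(d).
Round 3: rule 2 [green(obj1) :- closed(d), visible(d).]. New: green(obj1).
Round 4: rule 6 [large(m) :- green(obj1), penguin(obj1).]. New: large(m).
Closure: {active(obj1), approved(d), bird(d), blue(m), closed(d), flies(d), green(obj1), hot(m), large(m), mammal(d), metal(d), open(obj1), penguin(obj1), red(obj1), stale(m), valid(d), visible(d)} — 17 facts.

17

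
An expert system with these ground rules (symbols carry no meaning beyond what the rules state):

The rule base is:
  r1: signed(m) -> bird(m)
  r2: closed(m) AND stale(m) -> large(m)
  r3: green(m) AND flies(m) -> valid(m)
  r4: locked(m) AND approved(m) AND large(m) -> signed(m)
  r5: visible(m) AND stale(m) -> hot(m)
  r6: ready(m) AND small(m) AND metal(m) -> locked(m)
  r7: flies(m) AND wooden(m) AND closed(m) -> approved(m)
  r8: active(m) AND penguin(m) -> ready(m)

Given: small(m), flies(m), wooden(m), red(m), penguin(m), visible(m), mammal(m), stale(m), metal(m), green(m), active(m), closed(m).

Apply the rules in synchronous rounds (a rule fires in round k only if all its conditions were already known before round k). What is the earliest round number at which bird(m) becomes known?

4

Round 1 fires r2, r3, r5, r7, r8, giving large(m), valid(m), hot(m), approved(m), ready(m).
Round 2 fires r6, giving locked(m).
Round 3 fires r4, giving signed(m).
Round 4 fires r1, giving bird(m).
bird(m) first appears in round 4.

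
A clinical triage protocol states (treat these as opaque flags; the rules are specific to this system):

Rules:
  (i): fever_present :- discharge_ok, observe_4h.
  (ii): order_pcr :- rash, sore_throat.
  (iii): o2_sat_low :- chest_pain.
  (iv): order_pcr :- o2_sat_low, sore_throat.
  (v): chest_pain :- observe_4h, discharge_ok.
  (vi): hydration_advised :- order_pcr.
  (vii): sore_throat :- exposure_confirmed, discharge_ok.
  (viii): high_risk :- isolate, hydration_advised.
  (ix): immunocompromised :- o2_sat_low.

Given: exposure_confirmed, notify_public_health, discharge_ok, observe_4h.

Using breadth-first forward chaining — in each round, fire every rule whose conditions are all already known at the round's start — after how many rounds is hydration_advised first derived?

4

[1] (i) [fever_present :- discharge_ok, observe_4h.]; (v) [chest_pain :- observe_4h, discharge_ok.]; (vii) [sore_throat :- exposure_confirmed, discharge_ok.]. ⇒ new: fever_present, chest_pain, sore_throat.
[2] (iii) [o2_sat_low :- chest_pain.]. ⇒ new: o2_sat_low.
[3] (iv) [order_pcr :- o2_sat_low, sore_throat.]; (ix) [immunocompromised :- o2_sat_low.]. ⇒ new: order_pcr, immunocompromised.
[4] (vi) [hydration_advised :- order_pcr.]. ⇒ new: hydration_advised.
hydration_advised first appears in round 4.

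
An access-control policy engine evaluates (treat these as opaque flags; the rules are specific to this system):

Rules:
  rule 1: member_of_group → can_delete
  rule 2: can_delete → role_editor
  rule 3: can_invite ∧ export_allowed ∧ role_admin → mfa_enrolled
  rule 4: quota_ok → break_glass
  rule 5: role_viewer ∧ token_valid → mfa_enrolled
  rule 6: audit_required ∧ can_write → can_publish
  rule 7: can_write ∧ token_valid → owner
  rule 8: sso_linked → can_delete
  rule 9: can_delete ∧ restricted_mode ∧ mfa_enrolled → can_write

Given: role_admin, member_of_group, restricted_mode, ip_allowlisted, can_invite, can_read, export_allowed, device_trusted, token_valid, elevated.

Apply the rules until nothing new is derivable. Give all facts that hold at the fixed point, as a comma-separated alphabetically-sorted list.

[1] rule 1 [member_of_group → can_delete]; rule 3 [can_invite ∧ export_allowed ∧ role_admin → mfa_enrolled]. ⇒ new: can_delete, mfa_enrolled.
[2] rule 2 [can_delete → role_editor]; rule 9 [can_delete ∧ restricted_mode ∧ mfa_enrolled → can_write]. ⇒ new: role_editor, can_write.
[3] rule 7 [can_write ∧ token_valid → owner]. ⇒ new: owner.

can_delete, can_invite, can_read, can_write, device_trusted, elevated, export_allowed, ip_allowlisted, member_of_group, mfa_enrolled, owner, restricted_mode, role_admin, role_editor, token_valid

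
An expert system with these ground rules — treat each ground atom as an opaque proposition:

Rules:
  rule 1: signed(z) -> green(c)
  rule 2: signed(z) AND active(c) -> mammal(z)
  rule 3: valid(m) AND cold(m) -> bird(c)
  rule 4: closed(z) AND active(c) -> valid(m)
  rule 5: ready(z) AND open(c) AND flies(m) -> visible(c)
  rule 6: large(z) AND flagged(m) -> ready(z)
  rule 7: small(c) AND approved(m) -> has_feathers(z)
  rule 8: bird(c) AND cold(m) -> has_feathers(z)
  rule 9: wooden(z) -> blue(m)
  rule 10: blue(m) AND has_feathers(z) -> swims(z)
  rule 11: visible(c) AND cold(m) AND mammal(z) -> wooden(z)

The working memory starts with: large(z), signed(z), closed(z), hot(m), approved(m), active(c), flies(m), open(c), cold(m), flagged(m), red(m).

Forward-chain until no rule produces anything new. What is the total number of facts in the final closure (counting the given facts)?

21

[1] rule 1 [signed(z) -> green(c)]; rule 2 [signed(z) AND active(c) -> mammal(z)]; rule 4 [closed(z) AND active(c) -> valid(m)]; rule 6 [large(z) AND flagged(m) -> ready(z)]. ⇒ new: green(c), mammal(z), valid(m), ready(z).
[2] rule 3 [valid(m) AND cold(m) -> bird(c)]; rule 5 [ready(z) AND open(c) AND flies(m) -> visible(c)]. ⇒ new: bird(c), visible(c).
[3] rule 8 [bird(c) AND cold(m) -> has_feathers(z)]; rule 11 [visible(c) AND cold(m) AND mammal(z) -> wooden(z)]. ⇒ new: has_feathers(z), wooden(z).
[4] rule 9 [wooden(z) -> blue(m)]. ⇒ new: blue(m).
[5] rule 10 [blue(m) AND has_feathers(z) -> swims(z)]. ⇒ new: swims(z).
Closure: {active(c), approved(m), bird(c), blue(m), closed(z), cold(m), flagged(m), flies(m), green(c), has_feathers(z), hot(m), large(z), mammal(z), open(c), ready(z), red(m), signed(z), swims(z), valid(m), visible(c), wooden(z)} — 21 facts.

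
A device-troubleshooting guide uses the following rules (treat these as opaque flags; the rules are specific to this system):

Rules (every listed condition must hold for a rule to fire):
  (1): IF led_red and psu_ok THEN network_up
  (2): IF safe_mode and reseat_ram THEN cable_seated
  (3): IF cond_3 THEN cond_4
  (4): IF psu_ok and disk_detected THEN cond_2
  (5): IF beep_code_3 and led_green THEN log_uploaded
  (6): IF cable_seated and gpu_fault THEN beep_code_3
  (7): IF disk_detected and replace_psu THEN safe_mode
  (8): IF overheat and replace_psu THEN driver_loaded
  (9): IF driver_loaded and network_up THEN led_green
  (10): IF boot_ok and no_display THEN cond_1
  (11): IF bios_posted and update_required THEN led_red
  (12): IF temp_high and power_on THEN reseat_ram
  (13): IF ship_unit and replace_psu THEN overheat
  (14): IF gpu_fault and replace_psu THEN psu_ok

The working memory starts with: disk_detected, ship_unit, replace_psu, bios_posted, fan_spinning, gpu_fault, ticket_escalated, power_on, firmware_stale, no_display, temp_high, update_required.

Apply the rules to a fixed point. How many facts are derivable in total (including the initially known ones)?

Round 1 — (7), (11), (12), (13), (14), derive safe_mode, led_red, reseat_ram, overheat, psu_ok.
Round 2 — (1), (2), (4), (8), derive network_up, cable_seated, cond_2, driver_loaded.
Round 3 — (6), (9), derive beep_code_3, led_green.
Round 4 — (5), derive log_uploaded.
Closure: {beep_code_3, bios_posted, cable_seated, cond_2, disk_detected, driver_loaded, fan_spinning, firmware_stale, gpu_fault, led_green, led_red, log_uploaded, network_up, no_display, overheat, power_on, psu_ok, replace_psu, reseat_ram, safe_mode, ship_unit, temp_high, ticket_escalated, update_required} — 24 facts.

24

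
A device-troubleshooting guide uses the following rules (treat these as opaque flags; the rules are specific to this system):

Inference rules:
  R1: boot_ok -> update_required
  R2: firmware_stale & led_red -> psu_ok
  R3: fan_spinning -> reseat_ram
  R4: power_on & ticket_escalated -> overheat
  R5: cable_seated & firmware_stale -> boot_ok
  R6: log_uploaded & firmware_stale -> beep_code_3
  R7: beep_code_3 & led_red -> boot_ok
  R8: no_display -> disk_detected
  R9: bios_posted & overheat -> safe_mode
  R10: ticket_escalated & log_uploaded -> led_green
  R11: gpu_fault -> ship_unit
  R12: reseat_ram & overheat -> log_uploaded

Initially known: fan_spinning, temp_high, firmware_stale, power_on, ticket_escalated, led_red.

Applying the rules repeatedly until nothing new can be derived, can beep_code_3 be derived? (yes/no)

yes

Round 1: R2 [firmware_stale & led_red -> psu_ok]; R3 [fan_spinning -> reseat_ram]; R4 [power_on & ticket_escalated -> overheat]. New: psu_ok, reseat_ram, overheat.
Round 2: R12 [reseat_ram & overheat -> log_uploaded]. New: log_uploaded.
Round 3: R6 [log_uploaded & firmware_stale -> beep_code_3]; R10 [ticket_escalated & log_uploaded -> led_green]. New: beep_code_3, led_green.
Round 4: R7 [beep_code_3 & led_red -> boot_ok]. New: boot_ok.
Round 5: R1 [boot_ok -> update_required]. New: update_required.
beep_code_3 appears in round 3, so it is derivable.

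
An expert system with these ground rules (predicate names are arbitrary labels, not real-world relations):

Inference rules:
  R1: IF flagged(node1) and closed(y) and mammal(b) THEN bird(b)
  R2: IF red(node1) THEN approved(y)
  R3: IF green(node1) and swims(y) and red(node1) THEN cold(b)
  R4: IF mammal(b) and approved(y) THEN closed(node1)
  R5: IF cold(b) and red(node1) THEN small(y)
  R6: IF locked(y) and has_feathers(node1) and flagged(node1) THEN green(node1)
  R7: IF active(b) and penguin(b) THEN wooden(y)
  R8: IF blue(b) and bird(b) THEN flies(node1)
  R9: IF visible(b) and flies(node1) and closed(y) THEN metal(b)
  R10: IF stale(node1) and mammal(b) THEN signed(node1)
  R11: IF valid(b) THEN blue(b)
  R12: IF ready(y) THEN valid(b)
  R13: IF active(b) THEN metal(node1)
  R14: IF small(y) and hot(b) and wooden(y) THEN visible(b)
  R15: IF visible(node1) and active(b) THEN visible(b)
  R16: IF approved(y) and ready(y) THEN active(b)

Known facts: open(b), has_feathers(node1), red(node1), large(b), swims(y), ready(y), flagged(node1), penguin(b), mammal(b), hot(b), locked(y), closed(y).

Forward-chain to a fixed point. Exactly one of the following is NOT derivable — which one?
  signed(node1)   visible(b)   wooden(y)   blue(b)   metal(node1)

signed(node1)

Round 1 fires R1, R2, R6, R12, giving bird(b), approved(y), green(node1), valid(b).
Round 2 fires R3, R4, R11, R16, giving cold(b), closed(node1), blue(b), active(b).
Round 3 fires R5, R7, R8, R13, giving small(y), wooden(y), flies(node1), metal(node1).
Round 4 fires R14, giving visible(b).
Round 5 fires R9, giving metal(b).
Derived: wooden(y) (round 3), visible(b) (round 4), metal(node1) (round 3), blue(b) (round 2). signed(node1) never appears in any round.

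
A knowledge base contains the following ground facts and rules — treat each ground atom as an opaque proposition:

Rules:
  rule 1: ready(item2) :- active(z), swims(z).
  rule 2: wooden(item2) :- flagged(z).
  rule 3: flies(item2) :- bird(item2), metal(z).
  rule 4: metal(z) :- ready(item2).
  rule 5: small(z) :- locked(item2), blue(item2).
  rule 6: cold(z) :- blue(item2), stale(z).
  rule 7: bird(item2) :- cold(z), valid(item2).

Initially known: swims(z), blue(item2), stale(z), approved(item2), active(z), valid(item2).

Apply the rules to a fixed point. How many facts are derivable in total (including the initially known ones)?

Round 1: rule 1 [ready(item2) :- active(z), swims(z).]; rule 6 [cold(z) :- blue(item2), stale(z).]. New: ready(item2), cold(z).
Round 2: rule 4 [metal(z) :- ready(item2).]; rule 7 [bird(item2) :- cold(z), valid(item2).]. New: metal(z), bird(item2).
Round 3: rule 3 [flies(item2) :- bird(item2), metal(z).]. New: flies(item2).
Closure: {active(z), approved(item2), bird(item2), blue(item2), cold(z), flies(item2), metal(z), ready(item2), stale(z), swims(z), valid(item2)} — 11 facts.

11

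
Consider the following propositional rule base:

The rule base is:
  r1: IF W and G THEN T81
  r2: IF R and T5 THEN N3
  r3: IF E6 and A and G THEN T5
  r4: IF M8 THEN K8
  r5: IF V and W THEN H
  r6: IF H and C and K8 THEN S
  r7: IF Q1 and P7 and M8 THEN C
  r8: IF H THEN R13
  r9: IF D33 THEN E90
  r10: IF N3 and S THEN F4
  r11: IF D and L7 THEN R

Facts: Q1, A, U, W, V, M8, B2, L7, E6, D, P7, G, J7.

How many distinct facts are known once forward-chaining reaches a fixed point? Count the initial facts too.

Round 1: r1 [IF W and G THEN T81]; r3 [IF E6 and A and G THEN T5]; r4 [IF M8 THEN K8]; r5 [IF V and W THEN H]; r7 [IF Q1 and P7 and M8 THEN C]; r11 [IF D and L7 THEN R]. Adds T81, T5, K8, H, C, R.
Round 2: r2 [IF R and T5 THEN N3]; r6 [IF H and C and K8 THEN S]; r8 [IF H THEN R13]. Adds N3, S, R13.
Round 3: r10 [IF N3 and S THEN F4]. Adds F4.
Closure: {A, B2, C, D, E6, F4, G, H, J7, K8, L7, M8, N3, P7, Q1, R, R13, S, T5, T81, U, V, W} — 23 facts.

23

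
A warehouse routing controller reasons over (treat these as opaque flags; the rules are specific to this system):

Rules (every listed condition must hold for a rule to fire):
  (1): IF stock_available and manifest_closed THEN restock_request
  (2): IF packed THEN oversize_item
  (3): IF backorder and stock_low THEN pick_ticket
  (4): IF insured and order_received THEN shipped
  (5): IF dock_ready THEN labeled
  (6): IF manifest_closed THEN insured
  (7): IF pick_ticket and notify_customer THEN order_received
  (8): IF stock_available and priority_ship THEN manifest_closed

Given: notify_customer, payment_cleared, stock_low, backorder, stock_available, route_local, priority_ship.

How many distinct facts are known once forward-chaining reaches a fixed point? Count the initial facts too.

Round 1 fires (3), (8), giving pick_ticket, manifest_closed.
Round 2 fires (1), (6), (7), giving restock_request, insured, order_received.
Round 3 fires (4), giving shipped.
Closure: {backorder, insured, manifest_closed, notify_customer, order_received, payment_cleared, pick_ticket, priority_ship, restock_request, route_local, shipped, stock_available, stock_low} — 13 facts.

13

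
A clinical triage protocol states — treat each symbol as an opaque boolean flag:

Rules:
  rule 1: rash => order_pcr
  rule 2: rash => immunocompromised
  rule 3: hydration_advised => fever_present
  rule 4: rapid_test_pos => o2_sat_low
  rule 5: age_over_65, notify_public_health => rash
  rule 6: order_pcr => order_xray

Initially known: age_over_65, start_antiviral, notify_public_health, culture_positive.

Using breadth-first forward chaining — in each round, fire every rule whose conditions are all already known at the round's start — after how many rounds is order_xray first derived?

Round 1: rule 5 [age_over_65, notify_public_health => rash]. New: rash.
Round 2: rule 1 [rash => order_pcr]; rule 2 [rash => immunocompromised]. New: order_pcr, immunocompromised.
Round 3: rule 6 [order_pcr => order_xray]. New: order_xray.
order_xray first appears in round 3.

3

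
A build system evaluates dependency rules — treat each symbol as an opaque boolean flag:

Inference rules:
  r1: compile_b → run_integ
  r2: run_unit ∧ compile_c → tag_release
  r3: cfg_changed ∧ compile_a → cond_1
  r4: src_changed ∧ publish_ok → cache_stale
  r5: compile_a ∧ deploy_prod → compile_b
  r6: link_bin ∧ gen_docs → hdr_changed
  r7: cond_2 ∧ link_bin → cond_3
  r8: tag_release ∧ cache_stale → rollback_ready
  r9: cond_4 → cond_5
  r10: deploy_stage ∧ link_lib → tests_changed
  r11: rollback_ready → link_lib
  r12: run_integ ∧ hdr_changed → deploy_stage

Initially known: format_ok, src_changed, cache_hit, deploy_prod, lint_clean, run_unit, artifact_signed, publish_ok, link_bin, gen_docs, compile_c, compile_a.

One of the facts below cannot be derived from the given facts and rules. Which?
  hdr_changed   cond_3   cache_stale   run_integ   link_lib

Round 1: r2 [run_unit ∧ compile_c → tag_release]; r4 [src_changed ∧ publish_ok → cache_stale]; r5 [compile_a ∧ deploy_prod → compile_b]; r6 [link_bin ∧ gen_docs → hdr_changed]. New: tag_release, cache_stale, compile_b, hdr_changed.
Round 2: r1 [compile_b → run_integ]; r8 [tag_release ∧ cache_stale → rollback_ready]. New: run_integ, rollback_ready.
Round 3: r11 [rollback_ready → link_lib]; r12 [run_integ ∧ hdr_changed → deploy_stage]. New: link_lib, deploy_stage.
Round 4: r10 [deploy_stage ∧ link_lib → tests_changed]. New: tests_changed.
Derived: hdr_changed (round 1), link_lib (round 3), cache_stale (round 1), run_integ (round 2). cond_3 never appears in any round.

cond_3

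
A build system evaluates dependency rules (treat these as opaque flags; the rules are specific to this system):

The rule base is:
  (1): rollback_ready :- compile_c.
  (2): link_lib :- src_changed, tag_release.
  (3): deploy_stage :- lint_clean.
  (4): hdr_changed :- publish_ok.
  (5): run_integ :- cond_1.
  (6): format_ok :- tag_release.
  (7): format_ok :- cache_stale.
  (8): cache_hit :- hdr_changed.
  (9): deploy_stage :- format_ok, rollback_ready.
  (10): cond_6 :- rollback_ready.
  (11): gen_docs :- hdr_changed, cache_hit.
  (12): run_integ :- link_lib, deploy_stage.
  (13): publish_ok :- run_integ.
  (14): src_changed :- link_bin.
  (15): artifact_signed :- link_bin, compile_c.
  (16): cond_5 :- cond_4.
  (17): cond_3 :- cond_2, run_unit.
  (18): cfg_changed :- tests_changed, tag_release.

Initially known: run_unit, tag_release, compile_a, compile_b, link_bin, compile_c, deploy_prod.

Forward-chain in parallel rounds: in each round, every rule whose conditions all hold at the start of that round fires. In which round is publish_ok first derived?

Round 1: (1) [rollback_ready :- compile_c.]; (6) [format_ok :- tag_release.]; (14) [src_changed :- link_bin.]; (15) [artifact_signed :- link_bin, compile_c.]. Adds rollback_ready, format_ok, src_changed, artifact_signed.
Round 2: (2) [link_lib :- src_changed, tag_release.]; (9) [deploy_stage :- format_ok, rollback_ready.]; (10) [cond_6 :- rollback_ready.]. Adds link_lib, deploy_stage, cond_6.
Round 3: (12) [run_integ :- link_lib, deploy_stage.]. Adds run_integ.
Round 4: (13) [publish_ok :- run_integ.]. Adds publish_ok.
publish_ok first appears in round 4.

4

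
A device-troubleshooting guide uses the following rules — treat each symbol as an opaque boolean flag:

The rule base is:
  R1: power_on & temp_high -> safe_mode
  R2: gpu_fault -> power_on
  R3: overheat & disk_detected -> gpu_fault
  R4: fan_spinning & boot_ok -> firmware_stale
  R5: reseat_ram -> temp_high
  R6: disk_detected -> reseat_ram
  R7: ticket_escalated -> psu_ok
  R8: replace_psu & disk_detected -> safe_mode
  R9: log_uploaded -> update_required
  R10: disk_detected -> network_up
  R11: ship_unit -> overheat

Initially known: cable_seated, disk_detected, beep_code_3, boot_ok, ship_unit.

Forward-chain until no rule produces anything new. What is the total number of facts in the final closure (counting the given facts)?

12

Round 1: R6 [disk_detected -> reseat_ram]; R10 [disk_detected -> network_up]; R11 [ship_unit -> overheat]. New: reseat_ram, network_up, overheat.
Round 2: R3 [overheat & disk_detected -> gpu_fault]; R5 [reseat_ram -> temp_high]. New: gpu_fault, temp_high.
Round 3: R2 [gpu_fault -> power_on]. New: power_on.
Round 4: R1 [power_on & temp_high -> safe_mode]. New: safe_mode.
Closure: {beep_code_3, boot_ok, cable_seated, disk_detected, gpu_fault, network_up, overheat, power_on, reseat_ram, safe_mode, ship_unit, temp_high} — 12 facts.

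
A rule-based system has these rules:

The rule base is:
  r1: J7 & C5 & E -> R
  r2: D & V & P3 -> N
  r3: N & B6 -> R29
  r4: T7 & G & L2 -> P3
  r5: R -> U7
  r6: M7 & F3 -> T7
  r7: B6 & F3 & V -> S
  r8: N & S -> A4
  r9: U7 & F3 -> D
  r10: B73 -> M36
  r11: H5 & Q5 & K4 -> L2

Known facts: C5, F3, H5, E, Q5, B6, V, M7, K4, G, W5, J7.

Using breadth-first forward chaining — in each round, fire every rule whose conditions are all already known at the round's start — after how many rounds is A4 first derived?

5

Round 1: r1 [J7 & C5 & E -> R]; r6 [M7 & F3 -> T7]; r7 [B6 & F3 & V -> S]; r11 [H5 & Q5 & K4 -> L2]. New: R, T7, S, L2.
Round 2: r4 [T7 & G & L2 -> P3]; r5 [R -> U7]. New: P3, U7.
Round 3: r9 [U7 & F3 -> D]. New: D.
Round 4: r2 [D & V & P3 -> N]. New: N.
Round 5: r3 [N & B6 -> R29]; r8 [N & S -> A4]. New: R29, A4.
A4 first appears in round 5.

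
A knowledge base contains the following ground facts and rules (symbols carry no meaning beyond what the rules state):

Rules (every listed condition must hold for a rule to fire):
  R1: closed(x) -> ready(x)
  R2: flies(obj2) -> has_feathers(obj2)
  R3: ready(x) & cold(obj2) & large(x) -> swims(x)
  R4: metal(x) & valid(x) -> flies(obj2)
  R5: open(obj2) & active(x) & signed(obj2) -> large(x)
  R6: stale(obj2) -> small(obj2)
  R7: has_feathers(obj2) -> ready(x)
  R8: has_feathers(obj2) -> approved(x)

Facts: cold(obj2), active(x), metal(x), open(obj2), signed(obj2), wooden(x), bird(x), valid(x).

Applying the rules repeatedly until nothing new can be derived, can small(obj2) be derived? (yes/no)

no

[1] R4 [metal(x) & valid(x) -> flies(obj2)]; R5 [open(obj2) & active(x) & signed(obj2) -> large(x)]. ⇒ new: flies(obj2), large(x).
[2] R2 [flies(obj2) -> has_feathers(obj2)]. ⇒ new: has_feathers(obj2).
[3] R7 [has_feathers(obj2) -> ready(x)]; R8 [has_feathers(obj2) -> approved(x)]. ⇒ new: ready(x), approved(x).
[4] R3 [ready(x) & cold(obj2) & large(x) -> swims(x)]. ⇒ new: swims(x).
Fixed point reached. small(obj2) is concluded only by R6; R6 needs stale(obj2) (never derived).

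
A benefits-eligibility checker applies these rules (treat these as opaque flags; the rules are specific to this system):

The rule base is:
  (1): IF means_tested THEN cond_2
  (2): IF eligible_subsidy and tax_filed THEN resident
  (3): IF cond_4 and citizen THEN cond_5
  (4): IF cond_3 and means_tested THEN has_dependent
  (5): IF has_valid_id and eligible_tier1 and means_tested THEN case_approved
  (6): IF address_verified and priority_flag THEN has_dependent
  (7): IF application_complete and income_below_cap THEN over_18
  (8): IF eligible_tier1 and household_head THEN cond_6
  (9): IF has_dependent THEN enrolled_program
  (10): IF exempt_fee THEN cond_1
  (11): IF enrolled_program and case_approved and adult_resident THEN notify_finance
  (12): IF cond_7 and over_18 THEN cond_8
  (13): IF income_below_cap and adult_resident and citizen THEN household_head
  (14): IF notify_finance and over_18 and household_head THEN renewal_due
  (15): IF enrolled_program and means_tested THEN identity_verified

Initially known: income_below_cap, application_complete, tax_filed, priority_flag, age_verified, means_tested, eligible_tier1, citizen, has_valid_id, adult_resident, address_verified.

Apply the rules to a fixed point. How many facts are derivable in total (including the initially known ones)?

Round 1: (1) [IF means_tested THEN cond_2]; (5) [IF has_valid_id and eligible_tier1 and means_tested THEN case_approved]; (6) [IF address_verified and priority_flag THEN has_dependent]; (7) [IF application_complete and income_below_cap THEN over_18]; (13) [IF income_below_cap and adult_resident and citizen THEN household_head]. New: cond_2, case_approved, has_dependent, over_18, household_head.
Round 2: (8) [IF eligible_tier1 and household_head THEN cond_6]; (9) [IF has_dependent THEN enrolled_program]. New: cond_6, enrolled_program.
Round 3: (11) [IF enrolled_program and case_approved and adult_resident THEN notify_finance]; (15) [IF enrolled_program and means_tested THEN identity_verified]. New: notify_finance, identity_verified.
Round 4: (14) [IF notify_finance and over_18 and household_head THEN renewal_due]. New: renewal_due.
Closure: {address_verified, adult_resident, age_verified, application_complete, case_approved, citizen, cond_2, cond_6, eligible_tier1, enrolled_program, has_dependent, has_valid_id, household_head, identity_verified, income_below_cap, means_tested, notify_finance, over_18, priority_flag, renewal_due, tax_filed} — 21 facts.

21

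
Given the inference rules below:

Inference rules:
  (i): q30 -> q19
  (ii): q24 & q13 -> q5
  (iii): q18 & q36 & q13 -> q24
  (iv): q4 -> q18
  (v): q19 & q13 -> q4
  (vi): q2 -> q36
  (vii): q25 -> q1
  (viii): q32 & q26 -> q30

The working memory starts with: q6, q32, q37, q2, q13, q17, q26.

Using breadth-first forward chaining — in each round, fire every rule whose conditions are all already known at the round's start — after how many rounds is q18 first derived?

4

Round 1 fires (vi), (viii), giving q36, q30.
Round 2 fires (i), giving q19.
Round 3 fires (v), giving q4.
Round 4 fires (iv), giving q18.
q18 first appears in round 4.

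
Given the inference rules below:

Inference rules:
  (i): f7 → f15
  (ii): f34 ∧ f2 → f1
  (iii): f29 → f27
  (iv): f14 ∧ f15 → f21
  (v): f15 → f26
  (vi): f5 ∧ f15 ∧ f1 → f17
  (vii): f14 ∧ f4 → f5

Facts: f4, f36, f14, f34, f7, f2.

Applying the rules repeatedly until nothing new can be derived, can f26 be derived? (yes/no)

Round 1 fires (i), (ii), (vii), giving f15, f1, f5.
Round 2 fires (iv), (v), (vi), giving f21, f26, f17.
f26 appears in round 2, so it is derivable.

yes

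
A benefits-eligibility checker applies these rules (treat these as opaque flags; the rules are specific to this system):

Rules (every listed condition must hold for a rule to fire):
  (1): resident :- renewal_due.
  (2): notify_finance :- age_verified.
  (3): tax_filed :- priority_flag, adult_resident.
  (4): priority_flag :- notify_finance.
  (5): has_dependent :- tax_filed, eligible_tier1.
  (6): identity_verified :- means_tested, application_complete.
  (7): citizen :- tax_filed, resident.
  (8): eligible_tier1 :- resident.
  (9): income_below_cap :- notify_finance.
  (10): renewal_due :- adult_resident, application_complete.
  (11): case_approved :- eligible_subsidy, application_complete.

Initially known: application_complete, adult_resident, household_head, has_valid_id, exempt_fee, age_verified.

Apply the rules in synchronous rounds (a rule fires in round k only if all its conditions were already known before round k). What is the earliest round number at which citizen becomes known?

4

Round 1: (2) [notify_finance :- age_verified.]; (10) [renewal_due :- adult_resident, application_complete.]. Adds notify_finance, renewal_due.
Round 2: (1) [resident :- renewal_due.]; (4) [priority_flag :- notify_finance.]; (9) [income_below_cap :- notify_finance.]. Adds resident, priority_flag, income_below_cap.
Round 3: (3) [tax_filed :- priority_flag, adult_resident.]; (8) [eligible_tier1 :- resident.]. Adds tax_filed, eligible_tier1.
Round 4: (5) [has_dependent :- tax_filed, eligible_tier1.]; (7) [citizen :- tax_filed, resident.]. Adds has_dependent, citizen.
citizen first appears in round 4.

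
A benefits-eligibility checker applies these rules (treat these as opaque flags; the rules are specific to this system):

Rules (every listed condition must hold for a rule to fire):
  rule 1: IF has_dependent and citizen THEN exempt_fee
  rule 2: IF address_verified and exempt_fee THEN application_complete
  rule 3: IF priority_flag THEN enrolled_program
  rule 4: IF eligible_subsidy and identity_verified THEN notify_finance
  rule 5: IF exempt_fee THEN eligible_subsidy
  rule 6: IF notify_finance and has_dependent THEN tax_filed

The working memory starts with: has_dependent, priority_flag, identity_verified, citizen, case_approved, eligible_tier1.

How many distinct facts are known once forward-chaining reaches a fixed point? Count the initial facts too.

11

Round 1 — rule 1, rule 3, derive exempt_fee, enrolled_program.
Round 2 — rule 5, derive eligible_subsidy.
Round 3 — rule 4, derive notify_finance.
Round 4 — rule 6, derive tax_filed.
Closure: {case_approved, citizen, eligible_subsidy, eligible_tier1, enrolled_program, exempt_fee, has_dependent, identity_verified, notify_finance, priority_flag, tax_filed} — 11 facts.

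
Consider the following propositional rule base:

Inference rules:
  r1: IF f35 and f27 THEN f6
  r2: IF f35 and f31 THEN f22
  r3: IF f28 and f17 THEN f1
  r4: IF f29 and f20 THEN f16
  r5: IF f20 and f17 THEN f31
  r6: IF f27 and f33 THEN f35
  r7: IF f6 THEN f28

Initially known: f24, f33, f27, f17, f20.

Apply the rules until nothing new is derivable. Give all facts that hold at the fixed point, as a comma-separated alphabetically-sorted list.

[1] r5 [IF f20 and f17 THEN f31]; r6 [IF f27 and f33 THEN f35]. ⇒ new: f31, f35.
[2] r1 [IF f35 and f27 THEN f6]; r2 [IF f35 and f31 THEN f22]. ⇒ new: f6, f22.
[3] r7 [IF f6 THEN f28]. ⇒ new: f28.
[4] r3 [IF f28 and f17 THEN f1]. ⇒ new: f1.

f1, f17, f20, f22, f24, f27, f28, f31, f33, f35, f6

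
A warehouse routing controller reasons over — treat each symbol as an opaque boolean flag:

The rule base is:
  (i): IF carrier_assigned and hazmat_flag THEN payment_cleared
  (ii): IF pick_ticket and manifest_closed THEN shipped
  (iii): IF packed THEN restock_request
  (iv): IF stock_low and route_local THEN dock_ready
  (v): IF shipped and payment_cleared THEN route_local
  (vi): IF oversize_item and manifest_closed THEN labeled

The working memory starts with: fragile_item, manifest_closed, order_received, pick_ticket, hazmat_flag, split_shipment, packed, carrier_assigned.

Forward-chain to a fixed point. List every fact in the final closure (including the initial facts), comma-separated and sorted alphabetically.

Round 1 fires (i), (ii), (iii), giving payment_cleared, shipped, restock_request.
Round 2 fires (v), giving route_local.

carrier_assigned, fragile_item, hazmat_flag, manifest_closed, order_received, packed, payment_cleared, pick_ticket, restock_request, route_local, shipped, split_shipment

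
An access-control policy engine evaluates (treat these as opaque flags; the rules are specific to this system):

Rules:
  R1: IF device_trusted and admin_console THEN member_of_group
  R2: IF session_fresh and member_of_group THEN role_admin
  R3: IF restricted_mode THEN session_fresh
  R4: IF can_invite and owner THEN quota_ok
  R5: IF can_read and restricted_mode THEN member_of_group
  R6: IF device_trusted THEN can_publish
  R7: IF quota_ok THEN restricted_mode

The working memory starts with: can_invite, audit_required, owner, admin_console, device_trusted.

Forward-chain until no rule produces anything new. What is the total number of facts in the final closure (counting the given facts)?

11

Round 1: R1 [IF device_trusted and admin_console THEN member_of_group]; R4 [IF can_invite and owner THEN quota_ok]; R6 [IF device_trusted THEN can_publish]. Adds member_of_group, quota_ok, can_publish.
Round 2: R7 [IF quota_ok THEN restricted_mode]. Adds restricted_mode.
Round 3: R3 [IF restricted_mode THEN session_fresh]. Adds session_fresh.
Round 4: R2 [IF session_fresh and member_of_group THEN role_admin]. Adds role_admin.
Closure: {admin_console, audit_required, can_invite, can_publish, device_trusted, member_of_group, owner, quota_ok, restricted_mode, role_admin, session_fresh} — 11 facts.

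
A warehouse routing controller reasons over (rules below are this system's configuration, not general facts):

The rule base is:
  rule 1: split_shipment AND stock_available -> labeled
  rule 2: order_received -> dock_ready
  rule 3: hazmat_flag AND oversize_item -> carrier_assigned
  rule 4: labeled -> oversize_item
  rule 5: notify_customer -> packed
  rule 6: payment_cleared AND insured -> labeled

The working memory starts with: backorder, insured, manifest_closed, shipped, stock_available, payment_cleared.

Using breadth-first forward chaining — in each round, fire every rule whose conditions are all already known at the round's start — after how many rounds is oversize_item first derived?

2

Round 1 fires rule 6, giving labeled.
Round 2 fires rule 4, giving oversize_item.
oversize_item first appears in round 2.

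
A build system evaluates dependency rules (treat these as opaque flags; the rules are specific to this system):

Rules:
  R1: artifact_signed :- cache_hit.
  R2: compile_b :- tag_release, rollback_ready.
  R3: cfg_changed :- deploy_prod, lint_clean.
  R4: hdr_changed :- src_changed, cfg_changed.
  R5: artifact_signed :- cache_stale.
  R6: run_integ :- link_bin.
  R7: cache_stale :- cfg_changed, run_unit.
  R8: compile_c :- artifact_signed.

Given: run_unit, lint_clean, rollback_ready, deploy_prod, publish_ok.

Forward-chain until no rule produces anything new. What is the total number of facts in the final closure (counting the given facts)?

9

Round 1 — R3, derive cfg_changed.
Round 2 — R7, derive cache_stale.
Round 3 — R5, derive artifact_signed.
Round 4 — R8, derive compile_c.
Closure: {artifact_signed, cache_stale, cfg_changed, compile_c, deploy_prod, lint_clean, publish_ok, rollback_ready, run_unit} — 9 facts.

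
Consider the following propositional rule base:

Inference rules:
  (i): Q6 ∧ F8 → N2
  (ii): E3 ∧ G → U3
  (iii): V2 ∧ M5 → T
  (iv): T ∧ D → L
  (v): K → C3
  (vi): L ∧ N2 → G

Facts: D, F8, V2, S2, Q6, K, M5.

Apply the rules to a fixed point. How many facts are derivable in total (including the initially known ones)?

12

[1] (i) [Q6 ∧ F8 → N2]; (iii) [V2 ∧ M5 → T]; (v) [K → C3]. ⇒ new: N2, T, C3.
[2] (iv) [T ∧ D → L]. ⇒ new: L.
[3] (vi) [L ∧ N2 → G]. ⇒ new: G.
Closure: {C3, D, F8, G, K, L, M5, N2, Q6, S2, T, V2} — 12 facts.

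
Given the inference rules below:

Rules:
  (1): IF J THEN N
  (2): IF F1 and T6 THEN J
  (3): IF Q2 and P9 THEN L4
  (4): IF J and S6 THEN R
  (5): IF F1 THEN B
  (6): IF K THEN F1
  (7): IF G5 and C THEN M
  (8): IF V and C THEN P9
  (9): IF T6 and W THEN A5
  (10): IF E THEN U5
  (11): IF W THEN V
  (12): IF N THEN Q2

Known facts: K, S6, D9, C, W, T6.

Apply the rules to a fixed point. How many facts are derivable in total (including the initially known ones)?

[1] (6) [IF K THEN F1]; (9) [IF T6 and W THEN A5]; (11) [IF W THEN V]. ⇒ new: F1, A5, V.
[2] (2) [IF F1 and T6 THEN J]; (5) [IF F1 THEN B]; (8) [IF V and C THEN P9]. ⇒ new: J, B, P9.
[3] (1) [IF J THEN N]; (4) [IF J and S6 THEN R]. ⇒ new: N, R.
[4] (12) [IF N THEN Q2]. ⇒ new: Q2.
[5] (3) [IF Q2 and P9 THEN L4]. ⇒ new: L4.
Closure: {A5, B, C, D9, F1, J, K, L4, N, P9, Q2, R, S6, T6, V, W} — 16 facts.

16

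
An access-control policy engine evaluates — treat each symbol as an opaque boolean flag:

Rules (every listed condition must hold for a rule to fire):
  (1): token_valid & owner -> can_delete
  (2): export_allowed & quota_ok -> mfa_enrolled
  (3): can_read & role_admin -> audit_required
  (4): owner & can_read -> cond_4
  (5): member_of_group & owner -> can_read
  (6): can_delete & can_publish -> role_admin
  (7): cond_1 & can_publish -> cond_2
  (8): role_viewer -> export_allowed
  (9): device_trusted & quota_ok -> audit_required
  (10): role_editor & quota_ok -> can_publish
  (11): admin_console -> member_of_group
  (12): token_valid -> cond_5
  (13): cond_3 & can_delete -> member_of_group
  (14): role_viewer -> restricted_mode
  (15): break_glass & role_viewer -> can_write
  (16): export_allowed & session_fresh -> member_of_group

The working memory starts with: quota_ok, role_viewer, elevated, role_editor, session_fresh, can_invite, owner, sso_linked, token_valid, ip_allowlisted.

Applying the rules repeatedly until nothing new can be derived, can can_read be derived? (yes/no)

yes

[1] (1) [token_valid & owner -> can_delete]; (8) [role_viewer -> export_allowed]; (10) [role_editor & quota_ok -> can_publish]; (12) [token_valid -> cond_5]; (14) [role_viewer -> restricted_mode]. ⇒ new: can_delete, export_allowed, can_publish, cond_5, restricted_mode.
[2] (2) [export_allowed & quota_ok -> mfa_enrolled]; (6) [can_delete & can_publish -> role_admin]; (16) [export_allowed & session_fresh -> member_of_group]. ⇒ new: mfa_enrolled, role_admin, member_of_group.
[3] (5) [member_of_group & owner -> can_read]. ⇒ new: can_read.
[4] (3) [can_read & role_admin -> audit_required]; (4) [owner & can_read -> cond_4]. ⇒ new: audit_required, cond_4.
can_read appears in round 3, so it is derivable.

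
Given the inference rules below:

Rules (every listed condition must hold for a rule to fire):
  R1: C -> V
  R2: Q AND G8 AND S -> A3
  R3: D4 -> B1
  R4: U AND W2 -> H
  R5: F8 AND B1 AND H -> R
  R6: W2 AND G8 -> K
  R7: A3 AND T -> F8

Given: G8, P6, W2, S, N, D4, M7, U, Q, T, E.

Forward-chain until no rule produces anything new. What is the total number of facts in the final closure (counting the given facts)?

Round 1: R2 [Q AND G8 AND S -> A3]; R3 [D4 -> B1]; R4 [U AND W2 -> H]; R6 [W2 AND G8 -> K]. Adds A3, B1, H, K.
Round 2: R7 [A3 AND T -> F8]. Adds F8.
Round 3: R5 [F8 AND B1 AND H -> R]. Adds R.
Closure: {A3, B1, D4, E, F8, G8, H, K, M7, N, P6, Q, R, S, T, U, W2} — 17 facts.

17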